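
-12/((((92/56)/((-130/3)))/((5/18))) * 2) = 9100/207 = 43.96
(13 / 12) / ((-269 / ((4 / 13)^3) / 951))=-5072 / 45461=-0.11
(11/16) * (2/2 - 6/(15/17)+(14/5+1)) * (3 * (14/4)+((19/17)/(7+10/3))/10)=-38082/2635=-14.45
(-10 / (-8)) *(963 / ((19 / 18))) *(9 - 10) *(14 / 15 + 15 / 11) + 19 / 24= -13135201 / 5016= -2618.66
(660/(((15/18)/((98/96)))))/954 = 539/636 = 0.85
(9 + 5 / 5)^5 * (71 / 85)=1420000 / 17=83529.41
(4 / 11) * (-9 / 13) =-36 / 143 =-0.25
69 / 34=2.03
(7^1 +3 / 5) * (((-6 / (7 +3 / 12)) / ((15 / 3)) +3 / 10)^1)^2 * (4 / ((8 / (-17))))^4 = 2413673379 / 3364000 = 717.50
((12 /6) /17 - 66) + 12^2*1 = 1328 /17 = 78.12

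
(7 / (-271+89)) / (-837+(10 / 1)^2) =1 / 19162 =0.00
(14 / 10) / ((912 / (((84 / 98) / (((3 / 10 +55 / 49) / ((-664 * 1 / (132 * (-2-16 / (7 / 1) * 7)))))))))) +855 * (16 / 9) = 23913683747 / 15732684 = 1520.00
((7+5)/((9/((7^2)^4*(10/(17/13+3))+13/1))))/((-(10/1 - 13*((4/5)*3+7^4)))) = 89217245/156171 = 571.28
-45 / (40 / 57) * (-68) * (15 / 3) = 43605 / 2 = 21802.50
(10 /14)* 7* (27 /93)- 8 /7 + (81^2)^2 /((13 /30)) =280234154581 /2821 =99338587.23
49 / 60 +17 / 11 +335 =337.36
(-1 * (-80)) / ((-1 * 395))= -16 / 79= -0.20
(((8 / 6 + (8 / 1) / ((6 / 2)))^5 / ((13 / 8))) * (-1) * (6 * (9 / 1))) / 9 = -49152 / 13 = -3780.92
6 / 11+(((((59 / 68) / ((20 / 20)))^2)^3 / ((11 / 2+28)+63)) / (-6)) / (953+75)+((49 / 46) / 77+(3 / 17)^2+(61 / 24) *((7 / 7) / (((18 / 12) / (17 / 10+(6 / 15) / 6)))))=2401153445820534556223 / 669974370889583738880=3.58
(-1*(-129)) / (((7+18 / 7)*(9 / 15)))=1505 / 67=22.46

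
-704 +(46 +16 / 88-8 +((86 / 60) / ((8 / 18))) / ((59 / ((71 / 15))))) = -86389617 / 129800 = -665.56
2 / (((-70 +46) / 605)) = -605 / 12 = -50.42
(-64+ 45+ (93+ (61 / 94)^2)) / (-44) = -657585 / 388784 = -1.69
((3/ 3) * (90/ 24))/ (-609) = -5/ 812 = -0.01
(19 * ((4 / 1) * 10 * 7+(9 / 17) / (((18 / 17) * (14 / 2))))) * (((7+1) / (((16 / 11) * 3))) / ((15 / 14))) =273163 / 30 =9105.43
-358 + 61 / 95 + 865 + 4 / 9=434414 / 855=508.09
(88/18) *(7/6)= 154/27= 5.70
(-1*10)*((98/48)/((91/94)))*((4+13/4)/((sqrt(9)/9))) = -47705/104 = -458.70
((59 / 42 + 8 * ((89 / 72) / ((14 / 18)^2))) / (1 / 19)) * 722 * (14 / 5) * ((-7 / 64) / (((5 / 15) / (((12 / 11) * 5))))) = -107391363 / 88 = -1220356.40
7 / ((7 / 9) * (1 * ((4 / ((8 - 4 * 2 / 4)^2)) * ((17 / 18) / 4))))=343.06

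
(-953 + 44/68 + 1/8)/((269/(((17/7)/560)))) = -129503/8435840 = -0.02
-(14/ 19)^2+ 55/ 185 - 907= -12118080/ 13357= -907.25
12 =12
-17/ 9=-1.89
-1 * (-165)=165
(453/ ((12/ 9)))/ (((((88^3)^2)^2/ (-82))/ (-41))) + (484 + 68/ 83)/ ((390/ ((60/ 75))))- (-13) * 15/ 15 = 13.99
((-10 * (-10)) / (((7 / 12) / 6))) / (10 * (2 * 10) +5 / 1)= 1440 / 287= 5.02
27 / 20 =1.35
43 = 43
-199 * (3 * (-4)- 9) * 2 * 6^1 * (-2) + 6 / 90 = -1504439 / 15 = -100295.93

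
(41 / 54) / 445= 41 / 24030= 0.00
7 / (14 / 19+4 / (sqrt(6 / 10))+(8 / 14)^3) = -411802713 / 1644527074+297299023 *sqrt(15) / 822263537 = 1.15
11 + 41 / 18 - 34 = -373 / 18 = -20.72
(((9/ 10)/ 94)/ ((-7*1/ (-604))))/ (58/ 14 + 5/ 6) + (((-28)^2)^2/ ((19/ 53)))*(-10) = -842109444646/ 49115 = -17145667.20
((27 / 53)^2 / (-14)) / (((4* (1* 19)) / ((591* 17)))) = -7324263 / 2988776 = -2.45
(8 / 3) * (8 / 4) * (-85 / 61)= -1360 / 183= -7.43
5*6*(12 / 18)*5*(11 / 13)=1100 / 13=84.62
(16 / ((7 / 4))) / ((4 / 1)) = 16 / 7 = 2.29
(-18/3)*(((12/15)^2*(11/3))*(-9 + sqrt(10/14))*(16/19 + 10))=1244.89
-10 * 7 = -70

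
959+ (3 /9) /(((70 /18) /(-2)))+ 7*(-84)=12979 /35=370.83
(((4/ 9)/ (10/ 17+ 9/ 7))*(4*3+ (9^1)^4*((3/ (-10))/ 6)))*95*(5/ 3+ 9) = -152445664/ 2007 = -75956.98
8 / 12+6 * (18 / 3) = 110 / 3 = 36.67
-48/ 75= -16/ 25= -0.64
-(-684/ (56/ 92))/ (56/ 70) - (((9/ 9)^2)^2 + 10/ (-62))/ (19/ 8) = 11579773/ 8246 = 1404.29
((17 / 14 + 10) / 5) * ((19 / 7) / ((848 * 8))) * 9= 26847 / 3324160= 0.01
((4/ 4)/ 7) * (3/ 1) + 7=52/ 7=7.43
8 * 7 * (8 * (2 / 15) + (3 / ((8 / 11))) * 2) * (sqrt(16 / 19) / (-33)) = -31304 * sqrt(19) / 9405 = -14.51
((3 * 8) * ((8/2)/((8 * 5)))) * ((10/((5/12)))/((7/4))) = 1152/35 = 32.91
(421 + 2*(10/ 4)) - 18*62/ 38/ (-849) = 2290788/ 5377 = 426.03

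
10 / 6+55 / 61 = 470 / 183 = 2.57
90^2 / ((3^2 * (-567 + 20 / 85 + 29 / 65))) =-165750 / 104297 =-1.59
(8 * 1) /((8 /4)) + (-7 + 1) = -2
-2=-2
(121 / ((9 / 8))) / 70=484 / 315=1.54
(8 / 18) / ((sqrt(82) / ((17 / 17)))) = 2 * sqrt(82) / 369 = 0.05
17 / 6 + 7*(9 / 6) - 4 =28 / 3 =9.33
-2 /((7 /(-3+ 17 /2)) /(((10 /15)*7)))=-22 /3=-7.33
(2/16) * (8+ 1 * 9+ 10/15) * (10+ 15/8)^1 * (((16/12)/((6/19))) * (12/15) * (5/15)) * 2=19133/324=59.05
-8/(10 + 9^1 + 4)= -0.35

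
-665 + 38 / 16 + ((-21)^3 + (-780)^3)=-3796495389 / 8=-474561923.62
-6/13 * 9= -54/13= -4.15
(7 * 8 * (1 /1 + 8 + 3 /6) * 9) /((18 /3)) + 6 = 804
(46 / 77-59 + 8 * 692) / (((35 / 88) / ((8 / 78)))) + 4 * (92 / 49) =2713712 / 1911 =1420.05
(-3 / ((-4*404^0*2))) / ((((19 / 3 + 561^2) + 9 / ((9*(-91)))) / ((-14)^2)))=40131 / 171841118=0.00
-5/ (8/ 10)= -25/ 4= -6.25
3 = 3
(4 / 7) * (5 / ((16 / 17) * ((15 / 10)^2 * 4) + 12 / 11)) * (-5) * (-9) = 14025 / 1043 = 13.45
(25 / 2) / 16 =25 / 32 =0.78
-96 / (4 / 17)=-408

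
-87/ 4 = -21.75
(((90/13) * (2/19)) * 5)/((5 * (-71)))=-180/17537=-0.01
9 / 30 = 3 / 10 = 0.30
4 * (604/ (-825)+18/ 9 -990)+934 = -2492266/ 825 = -3020.93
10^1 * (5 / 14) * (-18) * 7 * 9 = -4050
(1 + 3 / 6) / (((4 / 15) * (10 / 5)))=45 / 16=2.81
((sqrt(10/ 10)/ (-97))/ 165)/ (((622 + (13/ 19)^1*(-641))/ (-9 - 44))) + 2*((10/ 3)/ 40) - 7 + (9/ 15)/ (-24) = -1020104443/ 148739800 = -6.86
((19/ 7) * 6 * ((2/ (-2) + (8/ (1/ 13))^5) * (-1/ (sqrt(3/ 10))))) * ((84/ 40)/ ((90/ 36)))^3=-214412814974.37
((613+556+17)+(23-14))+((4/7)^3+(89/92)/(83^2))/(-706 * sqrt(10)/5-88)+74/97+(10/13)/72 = 122431397326541113/102386765840814-387278771 * sqrt(10)/2814756449232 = 1195.77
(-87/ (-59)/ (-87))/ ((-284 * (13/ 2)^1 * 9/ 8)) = 4/ 490113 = 0.00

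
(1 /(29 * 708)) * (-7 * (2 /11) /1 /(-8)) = 7 /903408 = 0.00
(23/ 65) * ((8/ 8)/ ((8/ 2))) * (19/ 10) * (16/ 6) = 437/ 975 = 0.45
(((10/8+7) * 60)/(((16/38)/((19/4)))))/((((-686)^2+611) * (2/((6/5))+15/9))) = 3249/913856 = 0.00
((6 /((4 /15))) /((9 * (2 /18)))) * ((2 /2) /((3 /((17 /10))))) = 51 /4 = 12.75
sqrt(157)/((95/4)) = 0.53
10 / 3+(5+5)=40 / 3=13.33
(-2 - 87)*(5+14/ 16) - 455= -7823/ 8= -977.88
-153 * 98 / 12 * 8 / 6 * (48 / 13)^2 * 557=-12651032.24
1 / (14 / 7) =1 / 2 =0.50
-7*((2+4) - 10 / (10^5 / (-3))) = -420021 / 10000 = -42.00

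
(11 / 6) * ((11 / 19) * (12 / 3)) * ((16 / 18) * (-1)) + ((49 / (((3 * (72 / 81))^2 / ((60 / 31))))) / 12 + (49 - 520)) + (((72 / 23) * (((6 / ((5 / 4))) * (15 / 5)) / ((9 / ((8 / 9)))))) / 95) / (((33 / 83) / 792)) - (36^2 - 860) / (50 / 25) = -350147697053 / 585230400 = -598.31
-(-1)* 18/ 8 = 9/ 4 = 2.25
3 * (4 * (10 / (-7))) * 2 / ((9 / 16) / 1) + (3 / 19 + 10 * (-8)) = -56177 / 399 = -140.79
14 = 14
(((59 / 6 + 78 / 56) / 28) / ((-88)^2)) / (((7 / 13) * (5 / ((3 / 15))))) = 12259 / 3187430400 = 0.00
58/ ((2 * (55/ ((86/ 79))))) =2494/ 4345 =0.57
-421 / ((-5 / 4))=1684 / 5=336.80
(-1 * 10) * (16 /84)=-40 /21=-1.90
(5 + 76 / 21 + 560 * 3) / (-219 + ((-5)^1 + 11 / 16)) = -567376 / 75033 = -7.56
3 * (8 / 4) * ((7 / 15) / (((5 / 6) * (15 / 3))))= 84 / 125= 0.67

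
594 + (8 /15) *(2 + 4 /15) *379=236738 /225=1052.17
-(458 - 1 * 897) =439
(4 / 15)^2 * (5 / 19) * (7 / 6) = 56 / 2565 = 0.02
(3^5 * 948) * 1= 230364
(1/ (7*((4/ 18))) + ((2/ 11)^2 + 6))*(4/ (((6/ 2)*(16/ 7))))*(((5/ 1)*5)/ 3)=282725/ 8712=32.45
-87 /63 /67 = -29 /1407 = -0.02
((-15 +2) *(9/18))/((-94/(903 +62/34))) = 99983/1598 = 62.57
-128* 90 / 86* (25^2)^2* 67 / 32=-4710937500 / 43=-109556686.05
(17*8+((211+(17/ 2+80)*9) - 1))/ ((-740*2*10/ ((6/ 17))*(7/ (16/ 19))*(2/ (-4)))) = 2742/ 418285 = 0.01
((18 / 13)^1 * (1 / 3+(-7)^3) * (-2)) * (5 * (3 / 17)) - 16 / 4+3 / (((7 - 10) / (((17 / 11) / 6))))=12150539 / 14586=833.03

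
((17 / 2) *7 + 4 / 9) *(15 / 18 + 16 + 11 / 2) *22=795223 / 27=29452.70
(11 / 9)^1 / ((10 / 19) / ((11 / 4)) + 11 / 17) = 39083 / 26811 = 1.46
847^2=717409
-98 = -98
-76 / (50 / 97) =-3686 / 25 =-147.44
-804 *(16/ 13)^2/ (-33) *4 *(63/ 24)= 720384/ 1859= 387.51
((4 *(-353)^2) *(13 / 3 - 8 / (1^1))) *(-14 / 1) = 76759144 / 3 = 25586381.33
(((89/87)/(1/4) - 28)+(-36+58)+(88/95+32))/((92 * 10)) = 128183/3801900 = 0.03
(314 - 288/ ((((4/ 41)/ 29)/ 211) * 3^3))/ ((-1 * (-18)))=-1003045/ 27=-37149.81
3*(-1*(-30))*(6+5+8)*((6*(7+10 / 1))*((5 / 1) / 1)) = 872100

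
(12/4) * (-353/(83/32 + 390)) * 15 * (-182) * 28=2590398720/12563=206192.69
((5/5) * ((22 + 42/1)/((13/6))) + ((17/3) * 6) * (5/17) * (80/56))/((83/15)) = 59820/7553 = 7.92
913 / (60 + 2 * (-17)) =913 / 26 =35.12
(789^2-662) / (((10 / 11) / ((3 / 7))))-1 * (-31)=2931931 / 10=293193.10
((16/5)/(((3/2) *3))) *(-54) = -192/5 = -38.40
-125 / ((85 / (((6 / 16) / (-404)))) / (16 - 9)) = 525 / 54944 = 0.01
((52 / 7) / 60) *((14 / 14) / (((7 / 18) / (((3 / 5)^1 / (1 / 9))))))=2106 / 1225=1.72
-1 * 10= -10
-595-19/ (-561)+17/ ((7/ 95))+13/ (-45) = -21473272/ 58905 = -364.54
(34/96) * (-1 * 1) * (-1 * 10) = 85/24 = 3.54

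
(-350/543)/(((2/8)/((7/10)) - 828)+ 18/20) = 6125/7856124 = 0.00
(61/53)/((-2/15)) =-915/106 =-8.63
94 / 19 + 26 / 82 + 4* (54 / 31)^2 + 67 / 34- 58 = -983190417 / 25453046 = -38.63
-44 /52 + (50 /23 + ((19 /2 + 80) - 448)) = -213589 /598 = -357.17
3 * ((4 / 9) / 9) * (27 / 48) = 1 / 12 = 0.08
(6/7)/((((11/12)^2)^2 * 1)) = 124416/102487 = 1.21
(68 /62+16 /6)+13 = 1559 /93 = 16.76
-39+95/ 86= -3259/ 86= -37.90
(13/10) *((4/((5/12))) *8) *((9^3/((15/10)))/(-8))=-6065.28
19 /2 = 9.50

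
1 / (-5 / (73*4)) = -292 / 5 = -58.40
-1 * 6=-6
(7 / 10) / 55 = 0.01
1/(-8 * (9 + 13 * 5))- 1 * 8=-4737/592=-8.00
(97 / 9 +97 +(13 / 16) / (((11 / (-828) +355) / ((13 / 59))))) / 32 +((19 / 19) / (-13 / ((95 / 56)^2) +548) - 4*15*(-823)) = 1209763981816391935871 / 24497396269013376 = 49383.37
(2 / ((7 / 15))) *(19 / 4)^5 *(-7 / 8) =-37141485 / 4096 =-9067.75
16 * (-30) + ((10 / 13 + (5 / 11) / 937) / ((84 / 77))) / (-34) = -2385630175 / 4969848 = -480.02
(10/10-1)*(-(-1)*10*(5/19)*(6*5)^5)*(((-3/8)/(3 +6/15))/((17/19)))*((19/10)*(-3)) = 0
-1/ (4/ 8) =-2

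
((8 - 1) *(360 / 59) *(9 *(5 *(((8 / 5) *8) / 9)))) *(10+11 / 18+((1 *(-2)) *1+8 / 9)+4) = 2177280 / 59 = 36903.05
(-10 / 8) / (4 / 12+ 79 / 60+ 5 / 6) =-75 / 149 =-0.50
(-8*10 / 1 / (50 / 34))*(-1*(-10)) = -544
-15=-15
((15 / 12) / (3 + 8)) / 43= 5 / 1892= 0.00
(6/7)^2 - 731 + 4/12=-107300/147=-729.93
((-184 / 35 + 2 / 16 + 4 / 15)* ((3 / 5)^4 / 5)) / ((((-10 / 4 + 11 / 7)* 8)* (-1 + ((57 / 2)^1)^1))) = 110349 / 178750000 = 0.00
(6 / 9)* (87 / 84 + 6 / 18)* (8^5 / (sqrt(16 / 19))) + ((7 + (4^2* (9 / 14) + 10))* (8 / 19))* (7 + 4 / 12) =33616 / 399 + 471040* sqrt(19) / 63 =32674.98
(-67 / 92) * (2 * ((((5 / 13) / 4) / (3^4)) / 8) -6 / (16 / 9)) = 3809419 / 1550016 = 2.46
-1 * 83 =-83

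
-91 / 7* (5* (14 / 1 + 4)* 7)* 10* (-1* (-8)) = -655200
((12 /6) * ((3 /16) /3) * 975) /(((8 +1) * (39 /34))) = 425 /36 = 11.81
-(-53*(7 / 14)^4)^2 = -2809 / 256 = -10.97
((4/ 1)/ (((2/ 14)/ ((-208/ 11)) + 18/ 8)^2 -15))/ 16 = -529984/ 21138815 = -0.03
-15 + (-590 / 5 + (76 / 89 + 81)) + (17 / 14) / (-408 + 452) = -2802519 / 54824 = -51.12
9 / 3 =3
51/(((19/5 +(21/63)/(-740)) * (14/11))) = 124542/11809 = 10.55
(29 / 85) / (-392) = -29 / 33320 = -0.00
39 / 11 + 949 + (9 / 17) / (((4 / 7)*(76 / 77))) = 54203665 / 56848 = 953.48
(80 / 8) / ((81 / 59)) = 590 / 81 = 7.28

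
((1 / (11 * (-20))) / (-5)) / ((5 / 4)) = 0.00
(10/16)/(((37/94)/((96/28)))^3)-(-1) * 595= 1008.05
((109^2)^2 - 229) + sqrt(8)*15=141157974.43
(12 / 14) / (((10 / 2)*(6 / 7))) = 1 / 5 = 0.20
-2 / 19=-0.11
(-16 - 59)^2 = 5625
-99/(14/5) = -495/14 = -35.36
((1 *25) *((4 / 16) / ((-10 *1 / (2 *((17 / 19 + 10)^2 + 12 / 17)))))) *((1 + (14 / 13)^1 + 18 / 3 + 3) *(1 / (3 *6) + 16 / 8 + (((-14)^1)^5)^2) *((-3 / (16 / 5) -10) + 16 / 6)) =2524392235206989010875 / 638248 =3955190200685296.33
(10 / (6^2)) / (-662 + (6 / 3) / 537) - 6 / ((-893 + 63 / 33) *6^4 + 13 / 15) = -168431287135 / 406435575585624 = -0.00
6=6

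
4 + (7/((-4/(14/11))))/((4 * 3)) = 1007/264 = 3.81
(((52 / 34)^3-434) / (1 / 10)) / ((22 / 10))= -105733300 / 54043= -1956.47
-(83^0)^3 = -1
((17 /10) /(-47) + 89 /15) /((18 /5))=8315 /5076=1.64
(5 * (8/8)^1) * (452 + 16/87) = 196700/87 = 2260.92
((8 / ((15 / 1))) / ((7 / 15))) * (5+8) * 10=1040 / 7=148.57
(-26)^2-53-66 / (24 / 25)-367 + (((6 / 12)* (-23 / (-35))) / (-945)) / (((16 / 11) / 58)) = 99085363 / 529200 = 187.24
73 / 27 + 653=17704 / 27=655.70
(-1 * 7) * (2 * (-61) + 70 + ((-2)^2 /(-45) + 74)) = -6902 /45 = -153.38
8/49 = 0.16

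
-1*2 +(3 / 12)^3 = -127 / 64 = -1.98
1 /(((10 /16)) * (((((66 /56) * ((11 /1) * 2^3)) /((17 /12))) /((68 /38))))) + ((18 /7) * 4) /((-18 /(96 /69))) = -12590834 /16656255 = -0.76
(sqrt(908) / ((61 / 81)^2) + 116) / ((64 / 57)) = 373977*sqrt(227) / 119072 + 1653 / 16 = 150.63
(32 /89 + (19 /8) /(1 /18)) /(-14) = -3.08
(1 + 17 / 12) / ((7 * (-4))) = -29 / 336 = -0.09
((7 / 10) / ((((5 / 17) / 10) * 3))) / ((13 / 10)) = 238 / 39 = 6.10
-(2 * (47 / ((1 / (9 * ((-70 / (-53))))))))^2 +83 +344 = -3505808957 / 2809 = -1248063.00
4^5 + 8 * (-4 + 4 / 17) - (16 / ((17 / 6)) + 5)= 16715 / 17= 983.24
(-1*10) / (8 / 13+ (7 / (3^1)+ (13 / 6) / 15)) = -11700 / 3619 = -3.23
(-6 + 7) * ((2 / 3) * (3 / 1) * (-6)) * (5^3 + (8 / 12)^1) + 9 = -1499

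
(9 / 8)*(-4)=-4.50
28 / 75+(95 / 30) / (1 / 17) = 8131 / 150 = 54.21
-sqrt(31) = -5.57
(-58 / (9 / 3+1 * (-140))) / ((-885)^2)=58 / 107301825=0.00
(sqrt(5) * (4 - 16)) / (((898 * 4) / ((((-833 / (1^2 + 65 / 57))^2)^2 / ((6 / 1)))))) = -5082523885734420321 * sqrt(5) / 397874086976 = -28563983.63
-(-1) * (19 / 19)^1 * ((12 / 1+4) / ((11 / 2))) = 32 / 11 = 2.91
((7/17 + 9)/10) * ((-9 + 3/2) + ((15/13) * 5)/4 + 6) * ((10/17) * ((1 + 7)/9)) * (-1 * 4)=1280/11271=0.11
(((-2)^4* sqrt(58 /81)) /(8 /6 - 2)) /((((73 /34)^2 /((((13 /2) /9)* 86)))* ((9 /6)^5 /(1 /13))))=-12725248* sqrt(58) /34963569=-2.77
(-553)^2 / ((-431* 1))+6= -303223 / 431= -703.53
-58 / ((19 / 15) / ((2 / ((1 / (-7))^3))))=596820 / 19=31411.58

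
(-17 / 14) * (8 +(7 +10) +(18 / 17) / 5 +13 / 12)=-26821 / 840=-31.93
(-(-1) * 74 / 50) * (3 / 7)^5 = 8991 / 420175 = 0.02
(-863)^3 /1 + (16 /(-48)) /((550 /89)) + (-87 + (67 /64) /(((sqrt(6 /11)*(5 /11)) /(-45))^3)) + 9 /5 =-645257253.11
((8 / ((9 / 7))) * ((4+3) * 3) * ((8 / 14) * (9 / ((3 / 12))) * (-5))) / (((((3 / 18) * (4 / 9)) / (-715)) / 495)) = 64216152000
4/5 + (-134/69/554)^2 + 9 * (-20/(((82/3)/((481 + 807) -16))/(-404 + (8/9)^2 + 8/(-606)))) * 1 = 25547326381958816861/7563676652145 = 3377633.33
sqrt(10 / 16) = sqrt(10) / 4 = 0.79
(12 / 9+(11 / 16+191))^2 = 85840225 / 2304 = 37257.04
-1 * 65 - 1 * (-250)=185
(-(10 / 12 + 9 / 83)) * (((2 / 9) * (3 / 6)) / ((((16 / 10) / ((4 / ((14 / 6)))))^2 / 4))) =-1675 / 3486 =-0.48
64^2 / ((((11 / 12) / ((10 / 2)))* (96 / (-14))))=-35840 / 11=-3258.18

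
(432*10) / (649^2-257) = 270 / 26309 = 0.01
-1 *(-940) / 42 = 470 / 21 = 22.38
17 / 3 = 5.67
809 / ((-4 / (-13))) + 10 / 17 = 178829 / 68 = 2629.84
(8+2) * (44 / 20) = 22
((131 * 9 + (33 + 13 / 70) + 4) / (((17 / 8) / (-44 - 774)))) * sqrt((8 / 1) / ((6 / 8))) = -1114220704 * sqrt(6) / 1785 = -1529004.03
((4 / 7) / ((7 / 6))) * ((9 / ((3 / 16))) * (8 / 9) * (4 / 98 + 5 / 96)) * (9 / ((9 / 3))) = 13984 / 2401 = 5.82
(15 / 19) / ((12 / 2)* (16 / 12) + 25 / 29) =0.09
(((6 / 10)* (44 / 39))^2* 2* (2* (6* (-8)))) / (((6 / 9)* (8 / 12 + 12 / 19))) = -15890688 / 156325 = -101.65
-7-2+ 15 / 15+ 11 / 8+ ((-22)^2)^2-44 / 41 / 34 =1306174339 / 5576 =234249.34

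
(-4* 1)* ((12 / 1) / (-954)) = 8 / 159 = 0.05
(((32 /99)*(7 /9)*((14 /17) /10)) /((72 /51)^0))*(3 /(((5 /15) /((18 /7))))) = 448 /935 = 0.48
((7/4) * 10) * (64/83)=1120/83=13.49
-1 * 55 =-55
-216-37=-253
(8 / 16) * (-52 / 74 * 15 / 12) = -65 / 148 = -0.44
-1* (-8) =8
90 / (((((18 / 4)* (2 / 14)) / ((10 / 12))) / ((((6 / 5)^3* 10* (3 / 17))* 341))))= 2062368 / 17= 121315.76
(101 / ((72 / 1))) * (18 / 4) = 101 / 16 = 6.31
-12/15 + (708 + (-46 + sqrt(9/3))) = sqrt(3) + 3306/5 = 662.93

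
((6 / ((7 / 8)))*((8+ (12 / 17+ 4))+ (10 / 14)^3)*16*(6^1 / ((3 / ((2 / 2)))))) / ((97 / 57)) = 6672600576 / 3959249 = 1685.32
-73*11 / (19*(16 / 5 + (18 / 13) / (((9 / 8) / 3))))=-52195 / 8512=-6.13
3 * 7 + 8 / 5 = 113 / 5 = 22.60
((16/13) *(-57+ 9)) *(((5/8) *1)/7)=-480/91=-5.27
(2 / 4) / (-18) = -1 / 36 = -0.03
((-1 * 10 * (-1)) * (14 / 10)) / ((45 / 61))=854 / 45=18.98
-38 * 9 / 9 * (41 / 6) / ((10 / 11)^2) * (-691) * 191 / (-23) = -12440397079 / 6900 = -1802956.10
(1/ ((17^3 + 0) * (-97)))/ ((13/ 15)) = -15/ 6195293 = -0.00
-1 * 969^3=-909853209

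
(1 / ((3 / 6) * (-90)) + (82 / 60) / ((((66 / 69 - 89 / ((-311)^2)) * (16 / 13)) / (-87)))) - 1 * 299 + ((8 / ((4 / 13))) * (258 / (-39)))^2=29778977478347 / 1020391200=29183.88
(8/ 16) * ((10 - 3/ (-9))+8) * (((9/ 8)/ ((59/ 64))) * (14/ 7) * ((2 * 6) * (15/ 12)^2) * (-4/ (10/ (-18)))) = 3020.34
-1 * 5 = -5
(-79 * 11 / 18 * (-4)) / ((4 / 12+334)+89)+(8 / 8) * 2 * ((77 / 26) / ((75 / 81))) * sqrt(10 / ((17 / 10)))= 869 / 1905+4158 * sqrt(17) / 1105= 15.97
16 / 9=1.78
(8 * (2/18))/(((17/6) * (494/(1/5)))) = 0.00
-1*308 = -308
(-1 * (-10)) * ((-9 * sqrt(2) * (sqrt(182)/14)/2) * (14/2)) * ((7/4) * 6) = -4507.36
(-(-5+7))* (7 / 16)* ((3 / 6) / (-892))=7 / 14272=0.00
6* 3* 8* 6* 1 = 864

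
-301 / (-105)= 43 / 15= 2.87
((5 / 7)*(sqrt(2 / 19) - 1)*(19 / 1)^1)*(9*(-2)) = 1710 / 7 - 90*sqrt(38) / 7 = 165.03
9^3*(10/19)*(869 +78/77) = 488364390/1463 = 333810.25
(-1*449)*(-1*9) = 4041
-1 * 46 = -46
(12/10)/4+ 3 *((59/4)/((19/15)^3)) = 3028029/137180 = 22.07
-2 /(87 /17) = -34 /87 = -0.39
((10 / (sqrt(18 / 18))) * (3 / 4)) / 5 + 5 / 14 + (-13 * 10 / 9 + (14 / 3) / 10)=-3818 / 315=-12.12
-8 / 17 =-0.47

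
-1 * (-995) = 995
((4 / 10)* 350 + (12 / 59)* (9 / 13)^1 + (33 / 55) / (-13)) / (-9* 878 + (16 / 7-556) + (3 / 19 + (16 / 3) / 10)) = -214367937 / 12937580357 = -0.02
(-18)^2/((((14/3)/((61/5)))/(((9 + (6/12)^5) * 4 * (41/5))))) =175637727/700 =250911.04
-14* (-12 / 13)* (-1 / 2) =-84 / 13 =-6.46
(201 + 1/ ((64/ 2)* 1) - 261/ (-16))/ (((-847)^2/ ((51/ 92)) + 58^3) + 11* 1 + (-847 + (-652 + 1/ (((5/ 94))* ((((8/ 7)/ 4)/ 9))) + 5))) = 1773525/ 12145105472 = 0.00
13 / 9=1.44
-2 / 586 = -1 / 293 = -0.00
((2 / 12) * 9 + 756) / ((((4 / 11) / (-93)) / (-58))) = 44945505 / 4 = 11236376.25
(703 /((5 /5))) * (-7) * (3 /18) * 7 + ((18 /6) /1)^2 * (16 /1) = -33583 /6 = -5597.17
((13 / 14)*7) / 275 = 13 / 550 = 0.02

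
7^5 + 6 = 16813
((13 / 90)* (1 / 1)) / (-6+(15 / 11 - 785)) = -143 / 781740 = -0.00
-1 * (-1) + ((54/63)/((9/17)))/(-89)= 0.98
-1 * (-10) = 10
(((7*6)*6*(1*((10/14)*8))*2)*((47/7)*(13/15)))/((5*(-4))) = -29328/35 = -837.94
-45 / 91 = -0.49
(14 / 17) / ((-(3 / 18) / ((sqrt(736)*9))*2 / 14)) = -21168*sqrt(46) / 17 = -8445.20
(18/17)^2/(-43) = -324/12427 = -0.03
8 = 8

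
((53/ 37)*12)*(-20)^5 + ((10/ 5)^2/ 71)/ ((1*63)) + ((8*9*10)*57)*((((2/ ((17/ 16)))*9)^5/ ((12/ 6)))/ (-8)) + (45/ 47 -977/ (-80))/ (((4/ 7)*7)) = -12844626447977455640858077/ 3534215810489280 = -3634363925.90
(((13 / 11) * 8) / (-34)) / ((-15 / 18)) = 0.33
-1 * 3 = -3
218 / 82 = 109 / 41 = 2.66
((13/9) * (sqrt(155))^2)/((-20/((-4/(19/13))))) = 5239/171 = 30.64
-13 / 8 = -1.62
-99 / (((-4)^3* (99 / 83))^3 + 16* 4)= 56606913 / 254321466688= 0.00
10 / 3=3.33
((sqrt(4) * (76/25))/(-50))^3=-438976/244140625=-0.00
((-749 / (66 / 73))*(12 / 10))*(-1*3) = 164031 / 55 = 2982.38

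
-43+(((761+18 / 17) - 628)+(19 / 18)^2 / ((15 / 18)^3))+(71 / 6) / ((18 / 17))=23904739 / 229500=104.16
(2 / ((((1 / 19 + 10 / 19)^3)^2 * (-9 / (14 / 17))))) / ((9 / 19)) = -10.26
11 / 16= 0.69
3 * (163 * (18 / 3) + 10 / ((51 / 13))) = 50008 / 17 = 2941.65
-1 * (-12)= 12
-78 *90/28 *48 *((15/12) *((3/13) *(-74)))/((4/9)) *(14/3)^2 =12587400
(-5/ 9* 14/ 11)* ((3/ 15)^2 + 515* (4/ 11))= -721154/ 5445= -132.44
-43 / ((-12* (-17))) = -43 / 204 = -0.21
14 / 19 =0.74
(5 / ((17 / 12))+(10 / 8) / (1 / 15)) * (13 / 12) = 6565 / 272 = 24.14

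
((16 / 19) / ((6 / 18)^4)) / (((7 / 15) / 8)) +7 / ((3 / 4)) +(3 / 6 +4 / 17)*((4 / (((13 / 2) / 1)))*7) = 104212064 / 88179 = 1181.82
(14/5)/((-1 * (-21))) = 0.13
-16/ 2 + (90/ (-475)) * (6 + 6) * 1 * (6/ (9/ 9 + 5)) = -10.27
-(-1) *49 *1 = 49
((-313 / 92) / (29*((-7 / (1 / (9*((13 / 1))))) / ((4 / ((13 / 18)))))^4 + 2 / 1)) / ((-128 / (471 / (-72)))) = -49141 / 3919097492268369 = -0.00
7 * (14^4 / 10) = 134456 / 5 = 26891.20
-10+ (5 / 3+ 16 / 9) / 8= -689 / 72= -9.57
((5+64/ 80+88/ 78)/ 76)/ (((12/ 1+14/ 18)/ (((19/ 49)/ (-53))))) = -579/ 11092900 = -0.00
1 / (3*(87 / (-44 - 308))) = -352 / 261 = -1.35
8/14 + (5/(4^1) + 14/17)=2.64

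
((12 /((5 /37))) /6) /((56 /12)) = 3.17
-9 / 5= -1.80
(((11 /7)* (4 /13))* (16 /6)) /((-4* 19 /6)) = -176 /1729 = -0.10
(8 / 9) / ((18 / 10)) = 40 / 81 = 0.49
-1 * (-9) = 9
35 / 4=8.75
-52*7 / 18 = -182 / 9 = -20.22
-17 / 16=-1.06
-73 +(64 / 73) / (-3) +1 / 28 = -449209 / 6132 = -73.26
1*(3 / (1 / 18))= 54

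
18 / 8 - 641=-2555 / 4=-638.75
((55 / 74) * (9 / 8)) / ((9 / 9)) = 495 / 592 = 0.84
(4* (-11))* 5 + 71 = -149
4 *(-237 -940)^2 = 5541316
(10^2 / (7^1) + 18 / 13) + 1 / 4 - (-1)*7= 8343 / 364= 22.92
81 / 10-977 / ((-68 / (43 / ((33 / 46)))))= 2438353 / 2805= 869.29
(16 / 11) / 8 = 2 / 11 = 0.18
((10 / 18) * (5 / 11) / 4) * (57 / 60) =95 / 1584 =0.06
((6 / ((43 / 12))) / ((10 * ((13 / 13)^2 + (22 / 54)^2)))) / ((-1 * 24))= -2187 / 365500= -0.01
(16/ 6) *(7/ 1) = 56/ 3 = 18.67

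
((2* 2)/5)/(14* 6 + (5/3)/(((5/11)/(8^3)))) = 3/7355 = 0.00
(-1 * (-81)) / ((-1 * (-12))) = 27 / 4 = 6.75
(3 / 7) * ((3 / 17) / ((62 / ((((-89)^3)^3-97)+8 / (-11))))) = -2477520283360074669 / 5797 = -427379728024853.32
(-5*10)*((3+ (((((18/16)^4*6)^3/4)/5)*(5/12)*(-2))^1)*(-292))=-4262666001570825/8589934592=-496239.63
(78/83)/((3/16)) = 5.01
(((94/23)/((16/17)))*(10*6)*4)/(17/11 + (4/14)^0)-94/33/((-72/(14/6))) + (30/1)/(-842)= 98919210259/241571484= 409.48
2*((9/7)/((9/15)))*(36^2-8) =5520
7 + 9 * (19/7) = 220/7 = 31.43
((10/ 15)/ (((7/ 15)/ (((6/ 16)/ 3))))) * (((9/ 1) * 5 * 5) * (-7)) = -1125/ 4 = -281.25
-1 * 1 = -1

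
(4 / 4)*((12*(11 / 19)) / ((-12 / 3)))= -33 / 19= -1.74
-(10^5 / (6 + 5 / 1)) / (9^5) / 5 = -20000 / 649539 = -0.03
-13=-13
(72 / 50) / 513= 4 / 1425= 0.00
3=3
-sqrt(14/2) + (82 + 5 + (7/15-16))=1072/15-sqrt(7)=68.82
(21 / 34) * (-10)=-105 / 17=-6.18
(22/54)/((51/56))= 0.45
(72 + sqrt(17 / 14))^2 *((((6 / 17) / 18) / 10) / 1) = (sqrt(238) + 1008)^2 / 99960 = 10.48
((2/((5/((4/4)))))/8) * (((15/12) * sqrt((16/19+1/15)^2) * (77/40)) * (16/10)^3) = 0.45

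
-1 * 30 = -30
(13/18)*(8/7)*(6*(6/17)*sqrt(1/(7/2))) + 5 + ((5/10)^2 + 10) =208*sqrt(14)/833 + 61/4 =16.18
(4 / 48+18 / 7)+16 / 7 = 415 / 84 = 4.94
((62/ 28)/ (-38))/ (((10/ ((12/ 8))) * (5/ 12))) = -279/ 13300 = -0.02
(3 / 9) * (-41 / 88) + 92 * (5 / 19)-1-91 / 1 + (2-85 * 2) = -1183499 / 5016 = -235.94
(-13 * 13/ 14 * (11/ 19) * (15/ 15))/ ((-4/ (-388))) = -180323/ 266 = -677.91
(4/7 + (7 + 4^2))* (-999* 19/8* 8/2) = -3131865/14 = -223704.64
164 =164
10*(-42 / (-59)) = 420 / 59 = 7.12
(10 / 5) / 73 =2 / 73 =0.03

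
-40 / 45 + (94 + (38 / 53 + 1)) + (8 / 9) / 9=407521 / 4293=94.93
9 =9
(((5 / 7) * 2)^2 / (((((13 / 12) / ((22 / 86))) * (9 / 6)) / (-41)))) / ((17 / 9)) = -3247200 / 465647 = -6.97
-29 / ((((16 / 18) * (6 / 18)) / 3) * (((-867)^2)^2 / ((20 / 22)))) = -145 / 306933327404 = -0.00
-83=-83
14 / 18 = 0.78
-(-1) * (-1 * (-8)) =8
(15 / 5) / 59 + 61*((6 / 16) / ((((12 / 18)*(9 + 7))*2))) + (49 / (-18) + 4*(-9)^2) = 87651775 / 271872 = 322.40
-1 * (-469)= 469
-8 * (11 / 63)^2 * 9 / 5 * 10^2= -19360 / 441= -43.90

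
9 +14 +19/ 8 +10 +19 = 435/ 8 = 54.38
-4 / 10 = -2 / 5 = -0.40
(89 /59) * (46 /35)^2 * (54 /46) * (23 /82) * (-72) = -183050928 /2963275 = -61.77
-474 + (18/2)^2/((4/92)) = 1389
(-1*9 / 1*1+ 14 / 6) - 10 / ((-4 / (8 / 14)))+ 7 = 37 / 21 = 1.76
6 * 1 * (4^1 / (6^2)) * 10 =20 / 3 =6.67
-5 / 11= -0.45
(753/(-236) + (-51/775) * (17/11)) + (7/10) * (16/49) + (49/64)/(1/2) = -172667727/112666400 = -1.53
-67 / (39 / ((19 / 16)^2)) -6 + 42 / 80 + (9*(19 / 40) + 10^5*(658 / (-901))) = -3284898935939 / 44977920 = -73033.59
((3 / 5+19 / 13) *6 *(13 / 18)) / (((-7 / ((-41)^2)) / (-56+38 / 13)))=10361684 / 91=113864.66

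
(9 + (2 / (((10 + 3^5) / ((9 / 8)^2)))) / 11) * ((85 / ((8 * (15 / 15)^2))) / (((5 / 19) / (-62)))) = -8026270605 / 356224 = -22531.53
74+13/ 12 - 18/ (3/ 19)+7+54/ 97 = -36503/ 1164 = -31.36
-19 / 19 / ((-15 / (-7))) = -7 / 15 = -0.47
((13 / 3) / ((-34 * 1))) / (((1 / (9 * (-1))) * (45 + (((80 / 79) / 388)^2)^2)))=134480683967048679 / 5275780678712734330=0.03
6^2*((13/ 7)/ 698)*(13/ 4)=1521/ 4886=0.31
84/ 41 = 2.05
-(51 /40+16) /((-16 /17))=11747 /640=18.35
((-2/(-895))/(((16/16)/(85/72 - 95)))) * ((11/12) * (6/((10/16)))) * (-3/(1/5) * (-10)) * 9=-445830/179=-2490.67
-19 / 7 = -2.71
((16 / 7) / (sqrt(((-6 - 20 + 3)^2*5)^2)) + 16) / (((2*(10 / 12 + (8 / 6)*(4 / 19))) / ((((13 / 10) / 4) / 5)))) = 27440712 / 58785125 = 0.47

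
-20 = -20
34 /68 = 1 /2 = 0.50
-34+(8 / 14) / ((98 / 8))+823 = 270643 / 343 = 789.05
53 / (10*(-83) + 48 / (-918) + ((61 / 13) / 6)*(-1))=-210834 / 3305059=-0.06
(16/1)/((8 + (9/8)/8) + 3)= 1024/713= 1.44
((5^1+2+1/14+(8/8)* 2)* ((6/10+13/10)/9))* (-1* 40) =-4826/63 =-76.60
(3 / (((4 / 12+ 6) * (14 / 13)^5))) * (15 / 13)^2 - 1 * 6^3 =-2202780771 / 10218656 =-215.56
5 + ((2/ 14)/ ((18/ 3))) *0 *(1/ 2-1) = 5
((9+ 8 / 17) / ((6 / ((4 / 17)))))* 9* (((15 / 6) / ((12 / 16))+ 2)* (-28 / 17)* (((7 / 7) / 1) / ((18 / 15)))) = -360640 / 14739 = -24.47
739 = 739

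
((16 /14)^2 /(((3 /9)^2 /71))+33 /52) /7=2128209 /17836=119.32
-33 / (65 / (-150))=990 / 13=76.15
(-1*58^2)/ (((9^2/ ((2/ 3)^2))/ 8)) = -107648/ 729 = -147.67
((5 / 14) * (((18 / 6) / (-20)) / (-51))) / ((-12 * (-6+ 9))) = -1 / 34272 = -0.00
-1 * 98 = -98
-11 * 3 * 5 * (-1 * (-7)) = -1155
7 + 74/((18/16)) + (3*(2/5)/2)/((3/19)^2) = 4358/45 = 96.84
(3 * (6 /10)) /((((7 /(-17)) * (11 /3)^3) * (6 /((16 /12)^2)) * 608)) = -153 /3540460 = -0.00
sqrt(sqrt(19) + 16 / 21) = sqrt(336 + 441* sqrt(19)) / 21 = 2.26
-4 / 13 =-0.31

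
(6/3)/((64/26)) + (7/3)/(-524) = 5081/6288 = 0.81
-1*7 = -7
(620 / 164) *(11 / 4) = 1705 / 164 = 10.40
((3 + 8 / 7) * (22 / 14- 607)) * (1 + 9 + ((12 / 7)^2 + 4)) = -102008660 / 2401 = -42485.91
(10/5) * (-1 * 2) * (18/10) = -36/5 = -7.20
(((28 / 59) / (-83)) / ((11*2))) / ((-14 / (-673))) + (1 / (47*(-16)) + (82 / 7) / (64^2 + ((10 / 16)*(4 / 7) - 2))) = -2314029977 / 211087104624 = -0.01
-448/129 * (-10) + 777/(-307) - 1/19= 24187810/752457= 32.15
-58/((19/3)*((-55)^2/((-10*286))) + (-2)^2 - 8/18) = 27144/1471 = 18.45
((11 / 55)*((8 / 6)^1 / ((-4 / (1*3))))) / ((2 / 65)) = -13 / 2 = -6.50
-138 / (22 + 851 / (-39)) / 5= -153.77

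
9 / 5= 1.80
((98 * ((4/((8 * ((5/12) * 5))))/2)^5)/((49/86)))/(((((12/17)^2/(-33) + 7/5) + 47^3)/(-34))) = -2258781228/1611609958984375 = -0.00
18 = 18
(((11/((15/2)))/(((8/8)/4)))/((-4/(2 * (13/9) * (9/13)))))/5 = -44/75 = -0.59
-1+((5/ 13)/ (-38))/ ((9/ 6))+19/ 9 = 2455/ 2223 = 1.10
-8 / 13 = -0.62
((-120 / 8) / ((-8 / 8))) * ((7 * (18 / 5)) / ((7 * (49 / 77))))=594 / 7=84.86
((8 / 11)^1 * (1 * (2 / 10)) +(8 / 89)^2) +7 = 3116473 / 435655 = 7.15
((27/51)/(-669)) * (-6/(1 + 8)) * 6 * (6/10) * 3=108/18955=0.01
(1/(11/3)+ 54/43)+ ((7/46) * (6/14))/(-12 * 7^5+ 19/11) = 73783023681/48270231790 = 1.53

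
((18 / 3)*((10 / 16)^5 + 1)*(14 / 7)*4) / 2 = 107679 / 4096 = 26.29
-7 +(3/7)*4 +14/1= 61/7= 8.71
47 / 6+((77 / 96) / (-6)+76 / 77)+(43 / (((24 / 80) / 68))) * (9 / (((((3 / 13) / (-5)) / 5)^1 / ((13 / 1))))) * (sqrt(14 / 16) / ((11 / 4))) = 385271 / 44352 - 123539000 * sqrt(14) / 11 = -42021865.12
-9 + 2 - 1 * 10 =-17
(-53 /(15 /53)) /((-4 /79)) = 221911 /60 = 3698.52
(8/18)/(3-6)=-4/27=-0.15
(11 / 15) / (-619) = -11 / 9285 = -0.00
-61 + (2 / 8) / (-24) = -5857 / 96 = -61.01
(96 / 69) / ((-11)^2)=32 / 2783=0.01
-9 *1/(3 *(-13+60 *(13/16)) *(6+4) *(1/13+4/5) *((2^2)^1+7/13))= -26/12331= -0.00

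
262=262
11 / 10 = 1.10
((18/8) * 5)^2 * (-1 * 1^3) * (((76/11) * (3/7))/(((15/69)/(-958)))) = 254327445/154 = 1651476.92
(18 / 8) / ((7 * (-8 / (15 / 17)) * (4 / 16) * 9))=-15 / 952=-0.02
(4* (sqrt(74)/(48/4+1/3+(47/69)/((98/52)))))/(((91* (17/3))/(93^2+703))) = 6022688* sqrt(74)/1053949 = 49.16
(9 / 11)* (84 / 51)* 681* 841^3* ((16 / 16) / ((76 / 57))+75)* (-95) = -734584706722741455 / 187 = -3928260463757975.70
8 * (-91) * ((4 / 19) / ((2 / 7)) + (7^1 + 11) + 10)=-397488 / 19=-20920.42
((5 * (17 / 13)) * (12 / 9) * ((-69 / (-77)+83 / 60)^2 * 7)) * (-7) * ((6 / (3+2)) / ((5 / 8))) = -7541333348 / 1769625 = -4261.54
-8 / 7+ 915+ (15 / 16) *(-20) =25063 / 28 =895.11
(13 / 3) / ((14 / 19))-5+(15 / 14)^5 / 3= 2180767 / 1613472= 1.35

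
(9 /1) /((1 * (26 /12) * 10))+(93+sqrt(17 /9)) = sqrt(17) /3+6072 /65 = 94.79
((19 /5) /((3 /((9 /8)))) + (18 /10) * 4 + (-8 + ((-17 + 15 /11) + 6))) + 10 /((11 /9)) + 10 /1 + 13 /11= 911 /88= 10.35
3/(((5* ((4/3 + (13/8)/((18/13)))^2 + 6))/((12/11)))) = 746496/14010535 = 0.05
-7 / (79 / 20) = -140 / 79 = -1.77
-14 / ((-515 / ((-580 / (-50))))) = 812 / 2575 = 0.32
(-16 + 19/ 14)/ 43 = -0.34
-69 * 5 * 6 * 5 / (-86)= 5175 / 43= 120.35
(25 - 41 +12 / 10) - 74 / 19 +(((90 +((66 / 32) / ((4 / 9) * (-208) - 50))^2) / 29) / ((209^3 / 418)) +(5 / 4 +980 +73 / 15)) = 3867086092841490943 / 3997310176273920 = 967.42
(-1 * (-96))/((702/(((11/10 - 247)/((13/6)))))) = -39344/2535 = -15.52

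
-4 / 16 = -0.25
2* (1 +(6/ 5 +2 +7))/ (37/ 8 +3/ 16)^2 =4096/ 4235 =0.97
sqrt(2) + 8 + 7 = sqrt(2) + 15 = 16.41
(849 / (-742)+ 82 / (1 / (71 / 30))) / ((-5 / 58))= -2237.90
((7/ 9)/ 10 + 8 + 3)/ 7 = 997/ 630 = 1.58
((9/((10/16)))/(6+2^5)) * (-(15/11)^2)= -1620/2299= -0.70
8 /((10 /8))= 32 /5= 6.40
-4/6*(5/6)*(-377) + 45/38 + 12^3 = 663011/342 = 1938.63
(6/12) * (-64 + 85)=10.50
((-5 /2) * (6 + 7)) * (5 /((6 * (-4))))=325 /48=6.77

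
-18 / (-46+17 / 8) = 16 / 39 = 0.41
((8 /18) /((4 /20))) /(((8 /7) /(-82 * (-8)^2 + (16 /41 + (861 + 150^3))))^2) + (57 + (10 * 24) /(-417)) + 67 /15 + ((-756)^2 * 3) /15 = 650378961347018372927 /33646896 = 19329538194162.65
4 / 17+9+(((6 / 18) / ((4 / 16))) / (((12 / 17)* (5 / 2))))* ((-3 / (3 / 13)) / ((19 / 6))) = 29717 / 4845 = 6.13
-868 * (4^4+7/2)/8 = -112623/4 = -28155.75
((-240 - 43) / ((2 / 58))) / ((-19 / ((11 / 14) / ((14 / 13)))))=1173601 / 3724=315.15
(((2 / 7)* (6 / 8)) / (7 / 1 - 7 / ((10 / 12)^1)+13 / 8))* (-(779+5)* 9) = -6720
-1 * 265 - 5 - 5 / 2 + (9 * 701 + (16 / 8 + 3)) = 12083 / 2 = 6041.50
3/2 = 1.50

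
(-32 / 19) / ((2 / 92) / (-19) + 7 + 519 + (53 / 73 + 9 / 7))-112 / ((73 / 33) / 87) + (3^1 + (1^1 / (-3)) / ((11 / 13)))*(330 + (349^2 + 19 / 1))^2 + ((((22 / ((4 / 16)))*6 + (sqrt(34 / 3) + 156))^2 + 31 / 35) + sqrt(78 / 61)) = sqrt(4758) / 61 + 456*sqrt(102) + 154627396042092569324969 / 3976580806275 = 38884514585.05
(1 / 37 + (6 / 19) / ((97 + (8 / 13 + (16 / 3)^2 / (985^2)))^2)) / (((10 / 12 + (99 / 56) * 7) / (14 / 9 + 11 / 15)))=1924715154431346751395704 / 410449085353968416178696885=0.00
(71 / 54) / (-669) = -71 / 36126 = -0.00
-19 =-19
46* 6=276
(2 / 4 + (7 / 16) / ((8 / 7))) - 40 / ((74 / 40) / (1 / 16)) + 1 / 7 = -10797 / 33152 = -0.33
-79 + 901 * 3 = 2624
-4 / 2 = -2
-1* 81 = -81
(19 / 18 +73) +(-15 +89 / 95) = 102587 / 1710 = 59.99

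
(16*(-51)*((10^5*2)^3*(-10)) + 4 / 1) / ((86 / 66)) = 2154240000000000000132 / 43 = 50098604651162790700.74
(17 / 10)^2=289 / 100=2.89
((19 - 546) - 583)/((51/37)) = -13690/17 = -805.29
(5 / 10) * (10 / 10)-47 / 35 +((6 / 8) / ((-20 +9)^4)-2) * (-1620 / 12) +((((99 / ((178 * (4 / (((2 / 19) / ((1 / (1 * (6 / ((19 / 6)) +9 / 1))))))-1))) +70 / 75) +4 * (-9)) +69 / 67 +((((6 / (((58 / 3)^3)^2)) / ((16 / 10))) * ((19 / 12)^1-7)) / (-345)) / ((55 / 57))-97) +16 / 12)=1847489204322443193380509777 / 13227502546266852379683840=139.67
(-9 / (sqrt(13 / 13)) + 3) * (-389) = 2334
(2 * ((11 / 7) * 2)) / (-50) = -22 / 175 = -0.13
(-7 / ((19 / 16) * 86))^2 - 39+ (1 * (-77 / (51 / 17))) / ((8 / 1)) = -676091093 / 16019736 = -42.20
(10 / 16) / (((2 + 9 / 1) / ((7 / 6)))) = 0.07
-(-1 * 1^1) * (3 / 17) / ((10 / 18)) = 27 / 85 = 0.32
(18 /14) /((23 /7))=9 /23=0.39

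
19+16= 35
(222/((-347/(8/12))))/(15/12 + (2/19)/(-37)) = -416176/1216929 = -0.34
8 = 8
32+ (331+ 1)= 364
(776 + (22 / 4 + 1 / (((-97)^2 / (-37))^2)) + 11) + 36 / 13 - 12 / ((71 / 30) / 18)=115051505234121 / 163425052726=704.00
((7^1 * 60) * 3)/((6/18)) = 3780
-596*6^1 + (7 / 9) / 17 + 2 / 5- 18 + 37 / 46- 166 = -132270409 / 35190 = -3758.75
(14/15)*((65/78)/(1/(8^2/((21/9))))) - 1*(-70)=274/3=91.33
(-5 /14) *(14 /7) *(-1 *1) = 5 /7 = 0.71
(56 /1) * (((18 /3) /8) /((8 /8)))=42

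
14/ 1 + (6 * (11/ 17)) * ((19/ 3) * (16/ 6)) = 4058/ 51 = 79.57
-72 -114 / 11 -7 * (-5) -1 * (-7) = -40.36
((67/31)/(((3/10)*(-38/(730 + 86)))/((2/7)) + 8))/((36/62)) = 91120/194643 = 0.47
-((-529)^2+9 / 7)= -1958896 / 7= -279842.29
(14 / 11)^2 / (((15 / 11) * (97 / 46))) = 9016 / 16005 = 0.56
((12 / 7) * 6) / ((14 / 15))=540 / 49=11.02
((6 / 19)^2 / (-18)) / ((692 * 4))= -1 / 499624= -0.00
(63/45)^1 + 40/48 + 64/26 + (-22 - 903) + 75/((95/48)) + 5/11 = -71888221/81510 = -881.96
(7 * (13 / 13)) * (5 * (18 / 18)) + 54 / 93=1103 / 31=35.58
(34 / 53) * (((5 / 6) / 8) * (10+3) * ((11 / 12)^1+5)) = 78455 / 15264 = 5.14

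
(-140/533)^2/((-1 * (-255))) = 3920/14488539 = 0.00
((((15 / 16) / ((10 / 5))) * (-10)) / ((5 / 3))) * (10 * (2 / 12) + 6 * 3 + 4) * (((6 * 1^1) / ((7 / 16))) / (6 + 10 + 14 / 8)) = -360 / 7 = -51.43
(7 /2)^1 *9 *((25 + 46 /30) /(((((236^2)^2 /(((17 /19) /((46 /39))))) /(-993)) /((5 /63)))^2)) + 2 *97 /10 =4991012566095877236570399949 /257268688974010173807656960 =19.40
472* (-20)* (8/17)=-75520/17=-4442.35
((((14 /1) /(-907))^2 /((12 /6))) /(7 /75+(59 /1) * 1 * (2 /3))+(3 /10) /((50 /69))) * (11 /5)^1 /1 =5539009357761 /6081432732500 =0.91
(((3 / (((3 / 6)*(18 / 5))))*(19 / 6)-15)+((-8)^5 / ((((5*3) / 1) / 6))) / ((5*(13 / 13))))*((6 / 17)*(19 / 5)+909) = -30539505239 / 12750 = -2395255.31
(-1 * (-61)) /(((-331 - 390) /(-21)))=183 /103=1.78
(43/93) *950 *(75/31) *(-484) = -494285000/961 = -514344.43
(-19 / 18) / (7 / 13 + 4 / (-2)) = 13 / 18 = 0.72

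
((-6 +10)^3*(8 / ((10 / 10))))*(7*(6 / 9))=7168 / 3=2389.33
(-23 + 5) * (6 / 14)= -54 / 7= -7.71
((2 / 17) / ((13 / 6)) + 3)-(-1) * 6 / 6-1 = 3.05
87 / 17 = 5.12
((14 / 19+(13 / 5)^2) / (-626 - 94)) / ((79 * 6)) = -1187 / 54036000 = -0.00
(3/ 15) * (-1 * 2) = -2/ 5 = -0.40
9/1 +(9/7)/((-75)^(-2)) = 50688/7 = 7241.14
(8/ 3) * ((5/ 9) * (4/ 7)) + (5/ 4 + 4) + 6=9145/ 756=12.10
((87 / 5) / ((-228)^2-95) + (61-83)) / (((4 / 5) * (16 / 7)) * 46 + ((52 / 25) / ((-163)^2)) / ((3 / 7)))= -15923035905735 / 60880823431732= -0.26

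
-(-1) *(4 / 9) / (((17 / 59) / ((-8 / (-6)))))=944 / 459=2.06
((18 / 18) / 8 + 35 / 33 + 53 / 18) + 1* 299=240079 / 792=303.13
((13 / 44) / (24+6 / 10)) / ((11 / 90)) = 975 / 9922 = 0.10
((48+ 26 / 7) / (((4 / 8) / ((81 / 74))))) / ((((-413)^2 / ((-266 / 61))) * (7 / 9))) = -10028124 / 2694819631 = -0.00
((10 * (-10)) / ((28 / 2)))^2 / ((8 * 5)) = 125 / 98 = 1.28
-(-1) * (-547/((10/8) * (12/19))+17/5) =-10342/15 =-689.47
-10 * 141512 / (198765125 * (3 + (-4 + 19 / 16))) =-4528384 / 119259075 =-0.04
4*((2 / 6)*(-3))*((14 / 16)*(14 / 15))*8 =-392 / 15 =-26.13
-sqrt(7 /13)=-sqrt(91) /13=-0.73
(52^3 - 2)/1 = 140606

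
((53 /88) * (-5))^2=70225 /7744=9.07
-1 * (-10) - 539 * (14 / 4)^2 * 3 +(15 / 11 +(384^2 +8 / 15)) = 84255367 / 660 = 127659.65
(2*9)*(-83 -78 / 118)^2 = 438553728 / 3481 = 125984.98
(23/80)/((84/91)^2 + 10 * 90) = 0.00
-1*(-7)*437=3059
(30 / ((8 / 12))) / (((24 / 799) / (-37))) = -443445 / 8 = -55430.62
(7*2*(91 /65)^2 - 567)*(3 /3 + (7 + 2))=-26978 /5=-5395.60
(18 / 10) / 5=9 / 25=0.36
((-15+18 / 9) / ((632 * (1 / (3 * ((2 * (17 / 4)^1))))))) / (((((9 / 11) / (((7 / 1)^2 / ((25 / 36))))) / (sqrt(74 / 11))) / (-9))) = 292383 * sqrt(814) / 7900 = 1055.94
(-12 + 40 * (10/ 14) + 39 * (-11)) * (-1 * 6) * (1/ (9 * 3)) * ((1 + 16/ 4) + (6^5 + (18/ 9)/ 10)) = 32091892/ 45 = 713153.16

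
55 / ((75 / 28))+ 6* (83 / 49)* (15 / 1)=127142 / 735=172.98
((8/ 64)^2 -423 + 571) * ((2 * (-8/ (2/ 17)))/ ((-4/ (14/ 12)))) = 1127287/ 192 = 5871.29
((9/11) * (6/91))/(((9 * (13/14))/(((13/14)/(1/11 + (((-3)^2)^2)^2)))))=3/3283826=0.00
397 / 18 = 22.06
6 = 6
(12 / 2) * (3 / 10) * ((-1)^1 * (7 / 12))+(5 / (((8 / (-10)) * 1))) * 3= -99 / 5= -19.80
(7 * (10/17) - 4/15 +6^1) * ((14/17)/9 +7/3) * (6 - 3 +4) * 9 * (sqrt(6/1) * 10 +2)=13047328/4335 +13047328 * sqrt(6)/867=39871.70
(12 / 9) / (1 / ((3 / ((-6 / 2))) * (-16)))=64 / 3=21.33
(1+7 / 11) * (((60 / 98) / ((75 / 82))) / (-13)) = -2952 / 35035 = -0.08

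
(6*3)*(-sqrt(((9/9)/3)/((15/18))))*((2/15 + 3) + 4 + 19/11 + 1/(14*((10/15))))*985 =-24485721*sqrt(10)/770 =-100559.28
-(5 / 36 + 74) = -2669 / 36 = -74.14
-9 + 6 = -3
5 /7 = 0.71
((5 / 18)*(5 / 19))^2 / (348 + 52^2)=625 / 356974128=0.00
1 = 1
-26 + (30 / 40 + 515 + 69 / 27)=17723 / 36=492.31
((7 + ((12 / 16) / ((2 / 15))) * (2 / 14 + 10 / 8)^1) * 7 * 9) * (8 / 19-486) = -137960991 / 304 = -453819.05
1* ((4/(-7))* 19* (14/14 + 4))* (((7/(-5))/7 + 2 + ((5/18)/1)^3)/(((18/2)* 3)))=-1009147/275562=-3.66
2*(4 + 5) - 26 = -8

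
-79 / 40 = -1.98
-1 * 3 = -3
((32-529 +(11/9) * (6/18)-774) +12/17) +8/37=-21562814/16983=-1269.67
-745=-745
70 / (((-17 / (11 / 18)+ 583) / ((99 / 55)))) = 1386 / 6107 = 0.23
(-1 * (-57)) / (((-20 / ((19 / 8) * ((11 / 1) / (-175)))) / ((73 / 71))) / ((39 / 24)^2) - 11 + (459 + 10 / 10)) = 48990227 / 428316139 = 0.11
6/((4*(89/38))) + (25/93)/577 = 0.64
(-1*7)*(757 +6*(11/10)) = -26726/5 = -5345.20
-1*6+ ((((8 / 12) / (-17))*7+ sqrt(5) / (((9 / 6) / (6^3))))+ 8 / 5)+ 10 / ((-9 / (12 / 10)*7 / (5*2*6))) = 305.89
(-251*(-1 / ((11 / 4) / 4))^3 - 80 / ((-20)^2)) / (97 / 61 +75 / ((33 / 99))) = 313488089 / 91985410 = 3.41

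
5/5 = 1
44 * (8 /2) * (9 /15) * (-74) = -39072 /5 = -7814.40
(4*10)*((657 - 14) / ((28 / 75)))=482250 / 7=68892.86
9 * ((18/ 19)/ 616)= 0.01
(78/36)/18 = 13/108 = 0.12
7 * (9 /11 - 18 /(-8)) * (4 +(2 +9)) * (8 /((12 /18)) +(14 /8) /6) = 1393875 /352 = 3959.87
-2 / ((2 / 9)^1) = -9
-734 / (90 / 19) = -6973 / 45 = -154.96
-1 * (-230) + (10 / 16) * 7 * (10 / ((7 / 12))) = 305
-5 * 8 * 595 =-23800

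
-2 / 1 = -2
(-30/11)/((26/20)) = -300/143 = -2.10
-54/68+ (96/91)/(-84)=-0.81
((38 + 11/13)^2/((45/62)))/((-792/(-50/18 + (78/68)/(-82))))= 110761488905/15113313072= 7.33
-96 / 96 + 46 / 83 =-37 / 83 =-0.45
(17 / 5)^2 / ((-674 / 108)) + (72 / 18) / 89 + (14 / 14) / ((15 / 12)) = -755374 / 749825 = -1.01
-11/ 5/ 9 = -11/ 45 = -0.24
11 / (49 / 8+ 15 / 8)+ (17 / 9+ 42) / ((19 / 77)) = 245201 / 1368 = 179.24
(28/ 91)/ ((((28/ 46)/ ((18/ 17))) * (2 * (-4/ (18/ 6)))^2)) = 1863/ 24752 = 0.08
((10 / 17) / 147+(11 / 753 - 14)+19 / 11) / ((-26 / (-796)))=-11216994792 / 29898869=-375.16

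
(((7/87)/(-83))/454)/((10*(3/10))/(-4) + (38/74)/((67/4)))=4958/1670311173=0.00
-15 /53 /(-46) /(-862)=-15 /2101556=-0.00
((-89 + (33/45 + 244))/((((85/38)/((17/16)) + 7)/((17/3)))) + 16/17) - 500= -53220964/132345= -402.14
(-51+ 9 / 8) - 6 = -447 / 8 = -55.88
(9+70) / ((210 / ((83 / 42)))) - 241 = -2119063 / 8820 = -240.26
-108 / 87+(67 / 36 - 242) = -252001 / 1044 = -241.38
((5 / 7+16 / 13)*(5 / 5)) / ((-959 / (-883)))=156291 / 87269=1.79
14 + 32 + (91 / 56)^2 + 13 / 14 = 49.57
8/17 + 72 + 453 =8933/17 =525.47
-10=-10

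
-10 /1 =-10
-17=-17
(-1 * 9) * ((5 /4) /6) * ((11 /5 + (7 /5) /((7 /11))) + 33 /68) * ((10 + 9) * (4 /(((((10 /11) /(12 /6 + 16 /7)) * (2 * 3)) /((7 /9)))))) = -347149 /816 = -425.43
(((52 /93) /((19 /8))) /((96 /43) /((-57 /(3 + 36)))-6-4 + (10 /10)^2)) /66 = -8944 /26396469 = -0.00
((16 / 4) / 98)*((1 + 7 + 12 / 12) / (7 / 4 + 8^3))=24 / 33565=0.00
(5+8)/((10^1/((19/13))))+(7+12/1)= 209/10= 20.90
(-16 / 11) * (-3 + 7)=-64 / 11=-5.82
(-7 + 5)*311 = -622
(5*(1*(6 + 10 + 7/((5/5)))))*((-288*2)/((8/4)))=-33120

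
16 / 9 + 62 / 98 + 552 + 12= 249787 / 441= 566.41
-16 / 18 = -8 / 9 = -0.89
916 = 916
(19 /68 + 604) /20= 41091 /1360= 30.21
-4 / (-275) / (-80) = -0.00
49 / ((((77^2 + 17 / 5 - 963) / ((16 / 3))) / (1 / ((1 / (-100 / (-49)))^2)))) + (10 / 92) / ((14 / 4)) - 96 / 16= -483037307 / 84007707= -5.75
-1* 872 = -872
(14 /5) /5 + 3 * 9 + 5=814 /25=32.56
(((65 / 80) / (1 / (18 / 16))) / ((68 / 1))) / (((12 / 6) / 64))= 117 / 272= 0.43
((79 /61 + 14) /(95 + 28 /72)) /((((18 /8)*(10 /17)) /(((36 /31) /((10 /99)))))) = 6650424 /4774775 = 1.39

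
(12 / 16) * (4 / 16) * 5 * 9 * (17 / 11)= 2295 / 176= 13.04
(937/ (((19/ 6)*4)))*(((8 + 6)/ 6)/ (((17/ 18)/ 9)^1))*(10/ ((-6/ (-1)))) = 885465/ 323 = 2741.38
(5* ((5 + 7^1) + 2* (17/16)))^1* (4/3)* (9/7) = 1695/14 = 121.07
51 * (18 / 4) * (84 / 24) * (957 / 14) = 439263 / 8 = 54907.88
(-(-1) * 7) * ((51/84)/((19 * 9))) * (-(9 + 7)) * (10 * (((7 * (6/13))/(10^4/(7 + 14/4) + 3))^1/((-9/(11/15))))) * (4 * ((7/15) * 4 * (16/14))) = 18765824/2007002205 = 0.01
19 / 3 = 6.33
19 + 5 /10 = 39 /2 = 19.50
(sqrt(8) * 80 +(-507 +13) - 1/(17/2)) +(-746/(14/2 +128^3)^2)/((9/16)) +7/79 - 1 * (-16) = -25411805305497757345/53159543056173447 +160 * sqrt(2) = -251.75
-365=-365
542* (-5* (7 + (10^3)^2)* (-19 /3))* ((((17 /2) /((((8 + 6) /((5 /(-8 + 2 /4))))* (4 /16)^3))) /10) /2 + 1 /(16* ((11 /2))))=-61083014578109 /2772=-22035719544.77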